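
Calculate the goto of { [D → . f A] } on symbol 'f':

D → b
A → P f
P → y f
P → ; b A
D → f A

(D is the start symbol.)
GOTO(I, 'f') = CLOSURE({ [A → αX.β] : [A → α.Xβ] ∈ I, X = 'f' })

Items with dot before 'f', with the dot advanced:
  [D → . f A] → [D → f . A]
Closure of the advanced items:
  [D → f . A] has the dot before A: add [A → . P f]
  [A → . P f] has the dot before P: add [P → . y f], [P → . ; b A]

GOTO = { [A → . P f], [D → f . A], [P → . ; b A], [P → . y f] }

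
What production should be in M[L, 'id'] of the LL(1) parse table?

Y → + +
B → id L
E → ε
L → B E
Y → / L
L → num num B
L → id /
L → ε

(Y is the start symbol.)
To find M[L, 'id'], we find productions for L where 'id' is in the predict set (PREDICT(N → α) = (FIRST(α) \ {ε}) ∪ (FOLLOW(N) if α ⇒* ε)).

Relevant sets:
  FIRST(B) = { 'id' }
  FOLLOW(L) = { $ }

L → B E: PREDICT = { 'id' }
  'id' is in predict set, so this production goes in M[L, 'id']
L → num num B: PREDICT = { 'num' }
L → id /: PREDICT = { 'id' }
  'id' is in predict set, so this production goes in M[L, 'id']
L → ε: PREDICT = { $ }

M[L, 'id'] = L → B E, L → id /  (a multiply-defined cell — the grammar is not LL(1))

Answer: L → B E, L → id /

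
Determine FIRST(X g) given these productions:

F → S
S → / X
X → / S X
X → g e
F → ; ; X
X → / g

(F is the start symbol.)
FIRST sets of the non-terminals involved (from the grammar, by fixed-point iteration):
  FIRST(X) = { '/', 'g' }

To compute FIRST(X g), process the symbols left to right:
Symbol X is a non-terminal. Add FIRST(X) \ {ε} = { '/', 'g' }
X is not nullable (ε ∉ FIRST(X)), so stop here.
FIRST(X g) = { '/', 'g' }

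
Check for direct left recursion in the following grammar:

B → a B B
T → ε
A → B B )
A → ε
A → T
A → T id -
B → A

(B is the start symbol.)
B → a B B: starts with a
T → ε: starts with ε
A → B B ): starts with B
A → ε: starts with ε
A → T: starts with T
A → T id -: starts with T
B → A: starts with A

No direct left recursion found.

Answer: No direct left recursion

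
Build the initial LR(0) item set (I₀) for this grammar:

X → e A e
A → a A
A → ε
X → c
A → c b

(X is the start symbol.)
First, augment the grammar with X' → X
I₀ = CLOSURE({ [X' → . X] }):
  [X' → . X] has the dot before X: add [X → . e A e], [X → . c]
No further items can be added.

I₀ = { [X → . c], [X → . e A e], [X' → . X] }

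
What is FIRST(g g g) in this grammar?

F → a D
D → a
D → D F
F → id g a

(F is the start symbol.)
{ 'g' }

To compute FIRST(g g g), process the symbols left to right:
Symbol g is a terminal. Add 'g' and stop.
FIRST(g g g) = { 'g' }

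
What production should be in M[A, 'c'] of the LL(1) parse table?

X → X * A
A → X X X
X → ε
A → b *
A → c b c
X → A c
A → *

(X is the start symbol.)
A → X X X, A → c b c

To find M[A, 'c'], we find productions for A where 'c' is in the predict set (PREDICT(N → α) = (FIRST(α) \ {ε}) ∪ (FOLLOW(N) if α ⇒* ε)).

Relevant sets:
  FIRST(X) = { '*', 'b', 'c', ε }
  FOLLOW(A) = { $, '*', 'b', 'c' }

A → X X X: PREDICT = { $, '*', 'b', 'c' }
  'c' is in predict set, so this production goes in M[A, 'c']
A → b *: PREDICT = { 'b' }
A → c b c: PREDICT = { 'c' }
  'c' is in predict set, so this production goes in M[A, 'c']
A → *: PREDICT = { '*' }

M[A, 'c'] = A → X X X, A → c b c  (a multiply-defined cell — the grammar is not LL(1))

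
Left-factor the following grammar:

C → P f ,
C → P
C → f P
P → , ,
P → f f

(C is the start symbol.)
C → P C'
C' → f ,
C' → ε
C → f P
P → , ,
P → f f

Left-factoring transforms A → αβ₁ | αβ₂ into A → αA' and A' → β₁ | β₂
(α is the longest common prefix among the alternatives). Repeat until
no nonterminal has two alternatives with a common prefix.

Round 1: C has alternatives sharing prefix 'P'. Introduce C': C → P C'
  Add: C' → f ,
  Add: C' → ε

No remaining common prefixes — done.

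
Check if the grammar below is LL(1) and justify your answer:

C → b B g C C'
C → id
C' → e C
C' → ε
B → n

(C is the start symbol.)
No. Predict set conflict for C': { 'e' }

A grammar is LL(1) if for each non-terminal N with multiple productions, the predict sets of those productions are pairwise disjoint, where PREDICT(N → α) = (FIRST(α) \ {ε}) ∪ (FOLLOW(N) if α ⇒* ε).

Relevant sets:
  FOLLOW(C') = { $, 'e' }

For C:
  PREDICT(C → b B g C C') = { 'b' }
  PREDICT(C → id) = { 'id' }
For C':
  PREDICT(C' → e C) = { 'e' }
  PREDICT(C' → ε) = { $, 'e' }
B has a single production, so nothing to check there.

Conflict found: Predict set conflict for C': { 'e' }
The grammar is NOT LL(1).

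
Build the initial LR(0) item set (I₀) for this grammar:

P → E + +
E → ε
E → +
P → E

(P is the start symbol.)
{ [E → . +], [E → .], [P → . E + +], [P → . E], [P' → . P] }

First, augment the grammar with P' → P
I₀ = CLOSURE({ [P' → . P] }):
  [P' → . P] has the dot before P: add [P → . E + +], [P → . E]
  [P → . E + +] has the dot before E: add [E → .], [E → . +]
No further items can be added.

I₀ = { [E → . +], [E → .], [P → . E + +], [P → . E], [P' → . P] }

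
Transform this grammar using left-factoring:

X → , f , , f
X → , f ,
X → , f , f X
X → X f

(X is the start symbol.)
X → , f , X'
X' → , f
X' → ε
X' → f X
X → X f

Left-factoring transforms A → αβ₁ | αβ₂ into A → αA' and A' → β₁ | β₂
(α is the longest common prefix among the alternatives). Repeat until
no nonterminal has two alternatives with a common prefix.

Round 1: X has alternatives sharing prefix ', f ,'. Introduce X': X → , f , X'
  Add: X' → , f
  Add: X' → ε
  Add: X' → f X

No remaining common prefixes — done.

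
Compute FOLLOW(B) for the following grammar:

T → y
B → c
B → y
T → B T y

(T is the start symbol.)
{ 'c', 'y' }

To compute FOLLOW(B), find every occurrence of B on a right-hand side N → α B β: add FIRST(β) \ {ε}, and if β is empty or nullable also add FOLLOW(N). Iterate to a fixed point.

In T → B T y: B is followed by T y, add FIRST(T y) \ {ε} = { 'c', 'y' }

Taking the union: FOLLOW(B) = { 'c', 'y' }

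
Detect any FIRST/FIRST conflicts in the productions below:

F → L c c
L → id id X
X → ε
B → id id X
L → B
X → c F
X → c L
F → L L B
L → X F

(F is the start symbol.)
A FIRST/FIRST conflict occurs when two productions N → α and N → β for the same non-terminal have FIRST(α) ∩ FIRST(β) ≠ ∅ (with ε ∈ FIRST of a nullable right-hand side, so two nullable alternatives also conflict).

FIRST sets of the non-terminals at (or reachable through a nullable prefix from) the front of some alternative:
  FIRST(L) = { 'c', 'id' }
  FIRST(B) = { 'id' }
  FIRST(X) = { 'c', ε }
  FIRST(F) = { 'c', 'id' }

Productions for F:
  F → L c c: FIRST = { 'c', 'id' }
  F → L L B: FIRST = { 'c', 'id' }
Productions for L:
  L → id id X: FIRST = { 'id' }
  L → B: FIRST = { 'id' }
  L → X F: FIRST = { 'c', 'id' }
Productions for X:
  X → ε: FIRST = { ε }
  X → c F: FIRST = { 'c' }
  X → c L: FIRST = { 'c' }
B has only one production, so no FIRST/FIRST conflict is possible there.

Conflict for F: F → L c c and F → L L B
  Overlap: { 'c', 'id' }
Conflict for L: L → id id X and L → B
  Overlap: { 'id' }
Conflict for L: L → id id X and L → X F
  Overlap: { 'id' }
Conflict for L: L → B and L → X F
  Overlap: { 'id' }
Conflict for X: X → c F and X → c L
  Overlap: { 'c' }

Answer: Yes. F → L c c / F → L L B on { 'c', 'id' }; L → id id X / L → B on { 'id' }; L → id id X / L → X F on { 'id' }; L → B / L → X F on { 'id' }; X → c F / X → c L on { 'c' }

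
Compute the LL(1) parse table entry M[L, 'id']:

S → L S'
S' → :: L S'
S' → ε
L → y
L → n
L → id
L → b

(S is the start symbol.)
To find M[L, 'id'], we find productions for L where 'id' is in the predict set (PREDICT(N → α) = (FIRST(α) \ {ε}) ∪ (FOLLOW(N) if α ⇒* ε)).

L → y: PREDICT = { 'y' }
L → n: PREDICT = { 'n' }
L → id: PREDICT = { 'id' }
  'id' is in predict set, so this production goes in M[L, 'id']
L → b: PREDICT = { 'b' }

M[L, 'id'] = L → id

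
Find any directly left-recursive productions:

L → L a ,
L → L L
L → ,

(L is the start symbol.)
L → L a ,: LEFT RECURSIVE (starts with L)
L → L L: LEFT RECURSIVE (starts with L)
L → ,: starts with ','

The grammar has direct left recursion on: L.

Answer: Yes, L is left-recursive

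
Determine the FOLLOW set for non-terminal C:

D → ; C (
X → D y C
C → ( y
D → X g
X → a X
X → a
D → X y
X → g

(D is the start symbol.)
{ '(', 'g', 'y' }

In D → ; C (: C is followed by '(', add FIRST('(') \ {ε} = { '(' }
In X → D y C: C is at the end, add FOLLOW(X)

The FOLLOW sets referred to above (computed the same way, to a fixed point):
  FOLLOW(X) = { 'g', 'y' }

Taking the union: FOLLOW(C) = { '(', 'g', 'y' }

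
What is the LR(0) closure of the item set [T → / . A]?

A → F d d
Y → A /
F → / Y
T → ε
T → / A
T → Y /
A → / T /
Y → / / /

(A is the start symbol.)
{ [A → . / T /], [A → . F d d], [F → . / Y], [T → / . A] }

Start with: [T → / . A]
  [T → / . A] has the dot before A: add [A → . F d d], [A → . / T /]
  [A → . F d d] has the dot before F: add [F → . / Y]
No further items can be added.

CLOSURE = { [A → . / T /], [A → . F d d], [F → . / Y], [T → / . A] }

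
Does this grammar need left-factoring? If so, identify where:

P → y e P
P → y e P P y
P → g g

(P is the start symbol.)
Yes, P has productions with common prefix 'y e P'

Left-factoring is needed when two productions for the same non-terminal
share a common prefix on the right-hand side.

Productions for P:
  P → y e P
  P → y e P P y
  P → g g

Found common prefix 'y e P' in productions for P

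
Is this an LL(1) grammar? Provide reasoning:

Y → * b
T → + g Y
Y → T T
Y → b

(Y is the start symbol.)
Relevant sets:
  FIRST(T) = { '+' }

For Y:
  PREDICT(Y → '*' b) = { '*' }
  PREDICT(Y → T T) = { '+' }
  PREDICT(Y → b) = { 'b' }
T has a single production, so nothing to check there.

All predict sets are disjoint. The grammar IS LL(1).

Answer: Yes, the grammar is LL(1).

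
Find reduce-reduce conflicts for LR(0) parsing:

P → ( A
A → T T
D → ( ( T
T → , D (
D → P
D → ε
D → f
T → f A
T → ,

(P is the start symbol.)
Yes — I3: [D → .] vs [T → , .]

Augment with P' → P and build the canonical LR(0) collection (I0 = CLOSURE({[P' → . P]}), then GOTO on every symbol after a dot until no new states appear). It has 16 states:
  I0: { [P → . ( A], [P' → . P] }  — shift
  I1: { [A → . T T], [P → ( . A], [T → . , D (], [T → . ,], [T → . f A] }  — shift
  I2: { [P' → P .] }  — accept
  I3: { [D → . ( ( T], [D → . P], [D → . f], [D → .], [P → . ( A], [T → , . D (], [T → , .] }  — shift, 2 reduces
  I4: { [P → ( A .] }  — reduce
  I5: { [A → T . T], [T → . , D (], [T → . ,], [T → . f A] }  — shift
  I6: { [A → . T T], [T → . , D (], [T → . ,], [T → . f A], [T → f . A] }  — shift
  I7: { [T → f A .] }  — reduce
  I8: { [A → T T .] }  — reduce
  I9: { [A → . T T], [D → ( . ( T], [P → ( . A], [T → . , D (], [T → . ,], [T → . f A] }  — shift
  I10: { [T → , D . (] }  — shift
  I11: { [D → P .] }  — reduce
  I12: { [D → f .] }  — reduce
  I13: { [T → , D ( .] }  — reduce
  I14: { [D → ( ( . T], [T → . , D (], [T → . ,], [T → . f A] }  — shift
  I15: { [D → ( ( T .] }  — reduce

I3 contains complete items [D → .], [T → , .] — reduce-reduce conflict.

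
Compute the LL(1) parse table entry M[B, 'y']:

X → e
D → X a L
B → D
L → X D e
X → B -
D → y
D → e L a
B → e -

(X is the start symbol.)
B → D

To find M[B, 'y'], we find productions for B where 'y' is in the predict set (PREDICT(N → α) = (FIRST(α) \ {ε}) ∪ (FOLLOW(N) if α ⇒* ε)).

Relevant sets:
  FIRST(D) = { 'e', 'y' }

B → D: PREDICT = { 'e', 'y' }
  'y' is in predict set, so this production goes in M[B, 'y']
B → e -: PREDICT = { 'e' }

M[B, 'y'] = B → D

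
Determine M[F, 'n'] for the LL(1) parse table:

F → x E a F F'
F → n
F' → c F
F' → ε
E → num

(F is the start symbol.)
F → n

To find M[F, 'n'], we find productions for F where 'n' is in the predict set (PREDICT(N → α) = (FIRST(α) \ {ε}) ∪ (FOLLOW(N) if α ⇒* ε)).

F → x E a F F': PREDICT = { 'x' }
F → n: PREDICT = { 'n' }
  'n' is in predict set, so this production goes in M[F, 'n']

M[F, 'n'] = F → n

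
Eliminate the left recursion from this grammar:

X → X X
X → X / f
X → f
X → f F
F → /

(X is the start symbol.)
X → f X'
X → f F X'
X' → X X'
X' → / f X'
X' → ε
F → /

X is directly left-recursive. The standard transformation for
  A → A α₁ | ... | A α_m | β₁ | ... | β_n
is
  A  → β₁ A' | ... | β_n A'
  A' → α₁ A' | ... | α_m A' | ε

X → f becomes X → f X'
X → f F becomes X → f F X'
X → X X becomes X' → X X'
X → X / f becomes X' → / f X'
Add X' → ε

Productions for other non-terminals are unchanged:
  F → /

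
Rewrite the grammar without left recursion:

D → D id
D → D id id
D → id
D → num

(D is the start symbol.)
D → id D'
D → num D'
D' → id D'
D' → id id D'
D' → ε

D is directly left-recursive. The standard transformation for
  A → A α₁ | ... | A α_m | β₁ | ... | β_n
is
  A  → β₁ A' | ... | β_n A'
  A' → α₁ A' | ... | α_m A' | ε

D → id becomes D → id D'
D → num becomes D → num D'
D → D id becomes D' → id D'
D → D id id becomes D' → id id D'
Add D' → ε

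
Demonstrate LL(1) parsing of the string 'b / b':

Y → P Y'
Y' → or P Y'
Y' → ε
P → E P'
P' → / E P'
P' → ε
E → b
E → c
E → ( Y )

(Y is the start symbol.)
LL(1) parsing maintains a stack (initially the start symbol over $) and the input. At each step: if the stack top is a terminal, match it against the current input token; if it is a non-terminal N, replace it with the RHS of M[N, lookahead] (the unique production whose predict set contains the lookahead).

Stack is shown with the top on the left.

Stack        Input    Action
----------------------------
Y $          b / b $  output Y → P Y'
P Y' $       b / b $  output P → E P'
E P' Y' $    b / b $  output E → b
b P' Y' $    b / b $  match 'b'
P' Y' $      / b $    output P' → / E P'
/ E P' Y' $  / b $    match '/'
E P' Y' $    b $      output E → b
b P' Y' $    b $      match 'b'
P' Y' $      $        output P' → ε
Y' $         $        output Y' → ε
$            $        accept

The string is accepted.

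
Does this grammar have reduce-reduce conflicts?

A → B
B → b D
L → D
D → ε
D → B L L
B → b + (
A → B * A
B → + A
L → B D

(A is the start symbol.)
A reduce-reduce conflict occurs when an LR(0) state has two complete items [A → α .] and [B → β .] — both call for a reduction, and with no lookahead the parser cannot choose between them.

Augment with A' → A and build the canonical LR(0) collection (I0 = CLOSURE({[A' → . A]}), then GOTO on every symbol after a dot until no new states appear). It has 17 states:
  I0: { [A → . B * A], [A → . B], [A' → . A], [B → . + A], [B → . b + (], [B → . b D] }  — shift
  I1: { [A → . B * A], [A → . B], [B → + . A], [B → . + A], [B → . b + (], [B → . b D] }  — shift
  I2: { [A' → A .] }  — accept
  I3: { [A → B . * A], [A → B .] }  — shift, reduce
  I4: { [B → . + A], [B → . b + (], [B → . b D], [B → b . + (], [B → b . D], [D → . B L L], [D → .] }  — shift, reduce
  I5: { [A → . B * A], [A → . B], [B → + . A], [B → . + A], [B → . b + (], [B → . b D], [B → b + . (] }  — shift
  I6: { [B → . + A], [B → . b + (], [B → . b D], [D → . B L L], [D → .], [D → B . L L], [L → . B D], [L → . D] }  — shift, reduce
  I7: { [B → b D .] }  — reduce
  I8: { [B → . + A], [B → . b + (], [B → . b D], [D → . B L L], [D → .], [D → B . L L], [L → . B D], [L → . D], [L → B . D] }  — shift, reduce
  I9: { [L → D .] }  — reduce
  I10: { [B → . + A], [B → . b + (], [B → . b D], [D → . B L L], [D → .], [D → B L . L], [L → . B D], [L → . D] }  — shift, reduce
  I11: { [D → B L L .] }  — reduce
  I12: { [L → B D .], [L → D .] }  — 2 reduces
  I13: { [B → b + ( .] }  — reduce
  I14: { [B → + A .] }  — reduce
  I15: { [A → . B * A], [A → . B], [A → B * . A], [B → . + A], [B → . b + (], [B → . b D] }  — shift
  I16: { [A → B * A .] }  — reduce

I12 contains complete items [L → B D .], [L → D .] — reduce-reduce conflict.

Answer: Yes — I12: [L → B D .] vs [L → D .]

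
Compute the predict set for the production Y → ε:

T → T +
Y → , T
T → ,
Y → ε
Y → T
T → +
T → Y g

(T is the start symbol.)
{ 'g' }

PREDICT(Y → ε) = (FIRST(RHS) \ {ε}) ∪ (FOLLOW(Y) if ε ∈ FIRST(RHS), i.e. RHS ⇒* ε)
The right-hand side is ε (FIRST(ε) = { ε }), so the predict set is FOLLOW(Y) = { 'g' }
PREDICT(Y → ε) = { 'g' }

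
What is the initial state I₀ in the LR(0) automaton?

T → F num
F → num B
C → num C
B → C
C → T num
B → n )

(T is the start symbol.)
First, augment the grammar with T' → T
I₀ = CLOSURE({ [T' → . T] }):
  [T' → . T] has the dot before T: add [T → . F num]
  [T → . F num] has the dot before F: add [F → . num B]
No further items can be added.

I₀ = { [F → . num B], [T → . F num], [T' → . T] }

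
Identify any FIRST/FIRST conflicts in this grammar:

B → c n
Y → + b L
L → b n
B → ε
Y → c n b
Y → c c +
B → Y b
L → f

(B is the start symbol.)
FIRST sets of the non-terminals at (or reachable through a nullable prefix from) the front of some alternative:
  FIRST(Y) = { '+', 'c' }

Productions for B:
  B → c n: FIRST = { 'c' }
  B → ε: FIRST = { ε }
  B → Y b: FIRST = { '+', 'c' }
Productions for Y:
  Y → + b L: FIRST = { '+' }
  Y → c n b: FIRST = { 'c' }
  Y → c c +: FIRST = { 'c' }
Productions for L:
  L → b n: FIRST = { 'b' }
  L → f: FIRST = { 'f' }

Conflict for B: B → c n and B → Y b
  Overlap: { 'c' }
Conflict for Y: Y → c n b and Y → c c +
  Overlap: { 'c' }

Answer: Yes. B → c n / B → Y b on { 'c' }; Y → c n b / Y → c c '+' on { 'c' }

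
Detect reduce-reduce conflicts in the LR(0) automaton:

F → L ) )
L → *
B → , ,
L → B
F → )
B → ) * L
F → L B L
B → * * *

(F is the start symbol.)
No reduce-reduce conflicts

Augment with F' → F and build the canonical LR(0) collection (I0 = CLOSURE({[F' → . F]}), then GOTO on every symbol after a dot until no new states appear). It has 18 states:
  I0: { [B → . ) * L], [B → . * * *], [B → . , ,], [F → . )], [F → . L ) )], [F → . L B L], [F' → . F], [L → . *], [L → . B] }  — shift
  I1: { [B → ) . * L], [F → ) .] }  — shift, reduce
  I2: { [B → * . * *], [L → * .] }  — shift, reduce
  I3: { [B → , . ,] }  — shift
  I4: { [L → B .] }  — reduce
  I5: { [F' → F .] }  — accept
  I6: { [B → . ) * L], [B → . * * *], [B → . , ,], [F → L . ) )], [F → L . B L] }  — shift
  I7: { [B → ) . * L], [F → L ) . )] }  — shift
  I8: { [B → * . * *] }  — shift
  I9: { [B → . ) * L], [B → . * * *], [B → . , ,], [F → L B . L], [L → . *], [L → . B] }  — shift
  I10: { [B → ) . * L] }  — shift
  I11: { [F → L B L .] }  — reduce
  I12: { [B → ) * . L], [B → . ) * L], [B → . * * *], [B → . , ,], [L → . *], [L → . B] }  — shift
  I13: { [B → ) * L .] }  — reduce
  I14: { [B → * * . *] }  — shift
  I15: { [B → * * * .] }  — reduce
  I16: { [F → L ) ) .] }  — reduce
  I17: { [B → , , .] }  — reduce

No state contains more than one complete item.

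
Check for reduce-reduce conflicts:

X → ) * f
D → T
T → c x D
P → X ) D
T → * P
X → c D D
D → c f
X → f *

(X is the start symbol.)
No reduce-reduce conflicts

Augment with X' → X and build the canonical LR(0) collection (I0 = CLOSURE({[X' → . X]}), then GOTO on every symbol after a dot until no new states appear). It has 20 states:
  I0: { [X → . ) * f], [X → . c D D], [X → . f *], [X' → . X] }  — shift
  I1: { [X → ) . * f] }  — shift
  I2: { [X' → X .] }  — accept
  I3: { [D → . T], [D → . c f], [T → . * P], [T → . c x D], [X → c . D D] }  — shift
  I4: { [X → f . *] }  — shift
  I5: { [X → f * .] }  — reduce
  I6: { [P → . X ) D], [T → * . P], [X → . ) * f], [X → . c D D], [X → . f *] }  — shift
  I7: { [D → . T], [D → . c f], [T → . * P], [T → . c x D], [X → c D . D] }  — shift
  I8: { [D → T .] }  — reduce
  I9: { [D → c . f], [T → c . x D] }  — shift
  I10: { [D → c f .] }  — reduce
  I11: { [D → . T], [D → . c f], [T → . * P], [T → . c x D], [T → c x . D] }  — shift
  I12: { [T → c x D .] }  — reduce
  I13: { [X → c D D .] }  — reduce
  I14: { [T → * P .] }  — reduce
  I15: { [P → X . ) D] }  — shift
  I16: { [D → . T], [D → . c f], [P → X ) . D], [T → . * P], [T → . c x D] }  — shift
  I17: { [P → X ) D .] }  — reduce
  I18: { [X → ) * . f] }  — shift
  I19: { [X → ) * f .] }  — reduce

No state contains more than one complete item.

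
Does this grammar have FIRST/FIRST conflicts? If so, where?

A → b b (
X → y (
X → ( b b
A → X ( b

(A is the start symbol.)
No FIRST/FIRST conflicts.

FIRST sets of the non-terminals at (or reachable through a nullable prefix from) the front of some alternative:
  FIRST(X) = { '(', 'y' }

Productions for A:
  A → b b (: FIRST = { 'b' }
  A → X ( b: FIRST = { '(', 'y' }
Productions for X:
  X → y (: FIRST = { 'y' }
  X → ( b b: FIRST = { '(' }

All alternatives of each non-terminal have pairwise disjoint FIRST sets.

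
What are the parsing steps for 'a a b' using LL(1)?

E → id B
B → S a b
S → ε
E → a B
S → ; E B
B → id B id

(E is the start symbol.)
LL(1) parsing maintains a stack (initially the start symbol over $) and the input. At each step: if the stack top is a terminal, match it against the current input token; if it is a non-terminal N, replace it with the RHS of M[N, lookahead] (the unique production whose predict set contains the lookahead).

Stack is shown with the top on the left.

Stack    Input    Action
------------------------
E $      a a b $  output E → a B
a B $    a a b $  match 'a'
B $      a b $    output B → S a b
S a b $  a b $    output S → ε
a b $    a b $    match 'a'
b $      b $      match 'b'
$        $        accept

The string is accepted.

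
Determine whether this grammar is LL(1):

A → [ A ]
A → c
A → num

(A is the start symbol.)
Yes, the grammar is LL(1).

A grammar is LL(1) if for each non-terminal N with multiple productions, the predict sets of those productions are pairwise disjoint, where PREDICT(N → α) = (FIRST(α) \ {ε}) ∪ (FOLLOW(N) if α ⇒* ε).

For A:
  PREDICT(A → '[' A ']') = { '[' }
  PREDICT(A → c) = { 'c' }
  PREDICT(A → num) = { 'num' }

All predict sets are disjoint. The grammar IS LL(1).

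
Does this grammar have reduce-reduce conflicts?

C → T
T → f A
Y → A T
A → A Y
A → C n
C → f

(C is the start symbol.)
Yes — I9: [C → T .] vs [Y → A T .]

A reduce-reduce conflict occurs when an LR(0) state has two complete items [A → α .] and [B → β .] — both call for a reduction, and with no lookahead the parser cannot choose between them.

Augment with C' → C and build the canonical LR(0) collection (I0 = CLOSURE({[C' → . C]}), then GOTO on every symbol after a dot until no new states appear). It has 10 states:
  I0: { [C → . T], [C → . f], [C' → . C], [T → . f A] }  — shift
  I1: { [C' → C .] }  — accept
  I2: { [C → T .] }  — reduce
  I3: { [A → . A Y], [A → . C n], [C → . T], [C → . f], [C → f .], [T → . f A], [T → f . A] }  — shift, reduce
  I4: { [A → . A Y], [A → . C n], [A → A . Y], [C → . T], [C → . f], [T → . f A], [T → f A .], [Y → . A T] }  — shift, reduce
  I5: { [A → C . n] }  — shift
  I6: { [A → C n .] }  — reduce
  I7: { [A → . A Y], [A → . C n], [A → A . Y], [C → . T], [C → . f], [T → . f A], [Y → . A T], [Y → A . T] }  — shift
  I8: { [A → A Y .] }  — reduce
  I9: { [C → T .], [Y → A T .] }  — 2 reduces

I9 contains complete items [C → T .], [Y → A T .] — reduce-reduce conflict.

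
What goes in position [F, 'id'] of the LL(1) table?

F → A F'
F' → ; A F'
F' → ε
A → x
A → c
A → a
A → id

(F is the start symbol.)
To find M[F, 'id'], we find productions for F where 'id' is in the predict set (PREDICT(N → α) = (FIRST(α) \ {ε}) ∪ (FOLLOW(N) if α ⇒* ε)).

Relevant sets:
  FIRST(A) = { 'a', 'c', 'id', 'x' }

F → A F': PREDICT = { 'a', 'c', 'id', 'x' }
  'id' is in predict set, so this production goes in M[F, 'id']

M[F, 'id'] = F → A F'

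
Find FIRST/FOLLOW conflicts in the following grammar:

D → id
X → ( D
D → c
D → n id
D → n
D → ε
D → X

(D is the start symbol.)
No FIRST/FOLLOW conflicts.

A FIRST/FOLLOW conflict occurs when a non-terminal N has a nullable alternative N → β (β ⇒* ε) and another alternative N → α with FIRST(α) ∩ FOLLOW(N) ≠ ∅: on such a lookahead the parser cannot decide between expanding α and letting N vanish via β.

Nullable non-terminals: D.
FIRST sets used below: FIRST(X) = { '(' }

D: nullable alternative(s) D → ε; FOLLOW(D) = { $ }
  D → id: FIRST \ {ε} = { 'id' } — disjoint from FOLLOW(D)
  D → c: FIRST \ {ε} = { 'c' } — disjoint from FOLLOW(D)
  D → n id: FIRST \ {ε} = { 'n' } — disjoint from FOLLOW(D)
  D → n: FIRST \ {ε} = { 'n' } — disjoint from FOLLOW(D)
  D → ε: FIRST \ {ε} = { } — this is the only nullable alternative, skip
  D → X: FIRST \ {ε} = { '(' } — disjoint from FOLLOW(D)

X has no nullable alternative, so no FIRST/FOLLOW check is needed there.

No FIRST/FOLLOW conflicts found.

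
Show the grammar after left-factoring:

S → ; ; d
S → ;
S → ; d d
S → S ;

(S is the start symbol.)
Left-factoring transforms A → αβ₁ | αβ₂ into A → αA' and A' → β₁ | β₂
(α is the longest common prefix among the alternatives). Repeat until
no nonterminal has two alternatives with a common prefix.

Round 1: S has alternatives sharing prefix ';'. Introduce S': S → ; S'
  Add: S' → ; d
  Add: S' → ε
  Add: S' → d d

No remaining common prefixes — done.

Resulting grammar:
S → ; S'
S' → ; d
S' → ε
S' → d d
S → S ;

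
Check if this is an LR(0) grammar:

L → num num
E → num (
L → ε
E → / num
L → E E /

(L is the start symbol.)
No. Shift-reduce conflict between [L → .] and [E → . / num]

Augment with L' → L and build the canonical LR(0) collection (I0 = CLOSURE({[L' → . L]}), then GOTO on every symbol after a dot until no new states appear). It has 11 states:
  I0: { [E → . / num], [E → . num (], [L → . E E /], [L → . num num], [L → .], [L' → . L] }  — shift, reduce
  I1: { [E → / . num] }  — shift
  I2: { [E → . / num], [E → . num (], [L → E . E /] }  — shift
  I3: { [L' → L .] }  — accept
  I4: { [E → num . (], [L → num . num] }  — shift
  I5: { [E → num ( .] }  — reduce
  I6: { [L → num num .] }  — reduce
  I7: { [L → E E . /] }  — shift
  I8: { [E → num . (] }  — shift
  I9: { [L → E E / .] }  — reduce
  I10: { [E → / num .] }  — reduce

Conflict in state I0:
  Shift-reduce conflict between [L → .] and [E → . / num]
So the grammar is NOT LR(0).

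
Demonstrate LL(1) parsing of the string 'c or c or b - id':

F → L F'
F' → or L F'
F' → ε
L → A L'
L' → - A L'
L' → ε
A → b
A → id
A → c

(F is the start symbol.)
Stack is shown with the top on the left.

Stack        Input               Action
---------------------------------------
F $          c or c or b - id $  output F → L F'
L F' $       c or c or b - id $  output L → A L'
A L' F' $    c or c or b - id $  output A → c
c L' F' $    c or c or b - id $  match 'c'
L' F' $      or c or b - id $    output L' → ε
F' $         or c or b - id $    output F' → or L F'
or L F' $    or c or b - id $    match 'or'
L F' $       c or b - id $       output L → A L'
A L' F' $    c or b - id $       output A → c
c L' F' $    c or b - id $       match 'c'
L' F' $      or b - id $         output L' → ε
F' $         or b - id $         output F' → or L F'
or L F' $    or b - id $         match 'or'
L F' $       b - id $            output L → A L'
A L' F' $    b - id $            output A → b
b L' F' $    b - id $            match 'b'
L' F' $      - id $              output L' → - A L'
- A L' F' $  - id $              match '-'
A L' F' $    id $                output A → id
id L' F' $   id $                match 'id'
L' F' $      $                   output L' → ε
F' $         $                   output F' → ε
$            $                   accept

The string is accepted.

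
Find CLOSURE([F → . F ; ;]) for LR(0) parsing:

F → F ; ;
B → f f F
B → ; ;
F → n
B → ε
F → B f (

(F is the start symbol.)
{ [B → . ; ;], [B → . f f F], [B → .], [F → . B f (], [F → . F ; ;], [F → . n] }

To compute CLOSURE, for each item [A → α.Bβ] where B is a non-terminal, add [B → .γ] for all productions B → γ; repeat for the newly added items until nothing changes.

Start with: [F → . F ; ;]
  [F → . F ; ;] has the dot before F: add [F → . n], [F → . B f (]
  [F → . B f (] has the dot before B: add [B → . f f F], [B → . ; ;], [B → .]
No further items can be added.

CLOSURE = { [B → . ; ;], [B → . f f F], [B → .], [F → . B f (], [F → . F ; ;], [F → . n] }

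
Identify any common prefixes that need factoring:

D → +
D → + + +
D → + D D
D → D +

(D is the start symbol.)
Yes, D has productions with common prefix '+'

Left-factoring is needed when two productions for the same non-terminal
share a common prefix on the right-hand side.

Productions for D:
  D → +
  D → + + +
  D → + D D
  D → D +

Found common prefix '+' in productions for D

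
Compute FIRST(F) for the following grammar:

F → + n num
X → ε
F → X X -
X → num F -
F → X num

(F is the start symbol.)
To compute FIRST(F), examine every production with F on the left-hand side, reading each right-hand side left to right until a non-nullable symbol is reached.

FIRST sets of the other non-terminals involved (by the same procedure, iterated to a fixed point):
  FIRST(X) = { 'num', ε }

From F → + n num:
  - '+' is a terminal: add '+' and stop
From F → X X -:
  - X is a non-terminal: add FIRST(X) \ {ε} = { 'num' }
    X is nullable, so continue to the next symbol
  - X is a non-terminal: add FIRST(X) \ {ε} = { 'num' }
    X is nullable, so continue to the next symbol
  - '-' is a terminal: add '-' and stop
From F → X num:
  - X is a non-terminal: add FIRST(X) \ {ε} = { 'num' }
    X is nullable, so continue to the next symbol
  - num is a terminal: add 'num' and stop

Collecting: FIRST(F) = { '+', '-', 'num' }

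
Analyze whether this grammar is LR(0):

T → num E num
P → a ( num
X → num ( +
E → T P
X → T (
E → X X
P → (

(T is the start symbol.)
No. Reduce-reduce conflict: [P → ( .] and [X → T ( .]

Augment with T' → T and build the canonical LR(0) collection (I0 = CLOSURE({[T' → . T]}), then GOTO on every symbol after a dot until no new states appear). It has 18 states:
  I0: { [T → . num E num], [T' → . T] }  — shift
  I1: { [T' → T .] }  — accept
  I2: { [E → . T P], [E → . X X], [T → . num E num], [T → num . E num], [X → . T (], [X → . num ( +] }  — shift
  I3: { [T → num E . num] }  — shift
  I4: { [E → T . P], [P → . (], [P → . a ( num], [X → T . (] }  — shift
  I5: { [E → X . X], [T → . num E num], [X → . T (], [X → . num ( +] }  — shift
  I6: { [E → . T P], [E → . X X], [T → . num E num], [T → num . E num], [X → . T (], [X → . num ( +], [X → num . ( +] }  — shift
  I7: { [X → num ( . +] }  — shift
  I8: { [X → num ( + .] }  — reduce
  I9: { [X → T . (] }  — shift
  I10: { [E → X X .] }  — reduce
  I11: { [X → T ( .] }  — reduce
  I12: { [P → ( .], [X → T ( .] }  — 2 reduces
  I13: { [E → T P .] }  — reduce
  I14: { [P → a . ( num] }  — shift
  I15: { [P → a ( . num] }  — shift
  I16: { [P → a ( num .] }  — reduce
  I17: { [T → num E num .] }  — reduce

Conflict in state I12:
  Reduce-reduce conflict: [P → ( .] and [X → T ( .]
So the grammar is NOT LR(0).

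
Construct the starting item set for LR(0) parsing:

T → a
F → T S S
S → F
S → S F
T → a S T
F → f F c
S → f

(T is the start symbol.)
{ [T → . a S T], [T → . a], [T' → . T] }

First, augment the grammar with T' → T
I₀ = CLOSURE({ [T' → . T] }):
  [T' → . T] has the dot before T: add [T → . a], [T → . a S T]
No further items can be added.

I₀ = { [T → . a S T], [T → . a], [T' → . T] }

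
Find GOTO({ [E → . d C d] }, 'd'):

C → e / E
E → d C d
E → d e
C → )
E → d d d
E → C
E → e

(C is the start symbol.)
{ [C → . )], [C → . e / E], [E → d . C d] }

GOTO(I, 'd') = CLOSURE({ [A → αX.β] : [A → α.Xβ] ∈ I, X = 'd' })

Items with dot before 'd', with the dot advanced:
  [E → . d C d] → [E → d . C d]
Closure of the advanced items:
  [E → d . C d] has the dot before C: add [C → . e / E], [C → . )]

GOTO = { [C → . )], [C → . e / E], [E → d . C d] }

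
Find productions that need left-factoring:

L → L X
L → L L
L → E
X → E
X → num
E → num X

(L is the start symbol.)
Left-factoring is needed when two productions for the same non-terminal
share a common prefix on the right-hand side.

Productions for L:
  L → L X
  L → L L
  L → E
Productions for X:
  X → E
  X → num

Found common prefix 'L' in productions for L

Answer: Yes, L has productions with common prefix 'L'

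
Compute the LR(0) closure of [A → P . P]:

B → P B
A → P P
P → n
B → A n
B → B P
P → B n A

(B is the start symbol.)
To compute CLOSURE, for each item [A → α.Bβ] where B is a non-terminal, add [B → .γ] for all productions B → γ; repeat for the newly added items until nothing changes.

Start with: [A → P . P]
  [A → P . P] has the dot before P: add [P → . n], [P → . B n A]
  [P → . B n A] has the dot before B: add [B → . P B], [B → . A n], [B → . B P]
  [B → . A n] has the dot before A: add [A → . P P]
No further items can be added.

CLOSURE = { [A → . P P], [A → P . P], [B → . A n], [B → . B P], [B → . P B], [P → . B n A], [P → . n] }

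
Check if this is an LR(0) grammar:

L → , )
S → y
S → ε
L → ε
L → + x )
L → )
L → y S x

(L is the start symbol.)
No. Shift-reduce conflict between [L → .] and [L → . )]

A grammar is LR(0) if no state in the canonical LR(0) collection has:
  - both a shift item (dot before a terminal) and a complete item (shift-reduce conflict), or
  - two or more complete items (reduce-reduce conflict; the accept item [L' → L .] counts as a complete item here).

Augment with L' → L and build the canonical LR(0) collection (I0 = CLOSURE({[L' → . L]}), then GOTO on every symbol after a dot until no new states appear). It has 12 states:
  I0: { [L → . )], [L → . + x )], [L → . , )], [L → . y S x], [L → .], [L' → . L] }  — shift, reduce
  I1: { [L → ) .] }  — reduce
  I2: { [L → + . x )] }  — shift
  I3: { [L → , . )] }  — shift
  I4: { [L' → L .] }  — accept
  I5: { [L → y . S x], [S → . y], [S → .] }  — shift, reduce
  I6: { [L → y S . x] }  — shift
  I7: { [S → y .] }  — reduce
  I8: { [L → y S x .] }  — reduce
  I9: { [L → , ) .] }  — reduce
  I10: { [L → + x . )] }  — shift
  I11: { [L → + x ) .] }  — reduce

Conflict in state I0:
  Shift-reduce conflict between [L → .] and [L → . )]
So the grammar is NOT LR(0).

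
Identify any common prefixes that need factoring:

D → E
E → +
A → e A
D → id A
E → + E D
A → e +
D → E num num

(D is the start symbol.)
Left-factoring is needed when two productions for the same non-terminal
share a common prefix on the right-hand side.

Productions for D:
  D → E
  D → id A
  D → E num num
Productions for E:
  E → +
  E → + E D
Productions for A:
  A → e A
  A → e +

Found common prefix 'E' in productions for D
Found common prefix '+' in productions for E
Found common prefix 'e' in productions for A

Answer: Yes, D has productions with common prefix 'E'; E has productions with common prefix '+'; A has productions with common prefix 'e'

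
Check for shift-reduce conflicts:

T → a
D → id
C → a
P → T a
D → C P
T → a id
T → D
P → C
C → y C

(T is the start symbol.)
Yes — I4: [C → a .] vs [T → a . id]; I10: [P → C .] vs [C → . a]

Augment with T' → T and build the canonical LR(0) collection (I0 = CLOSURE({[T' → . T]}), then GOTO on every symbol after a dot until no new states appear). It has 14 states:
  I0: { [C → . a], [C → . y C], [D → . C P], [D → . id], [T → . D], [T → . a id], [T → . a], [T' → . T] }  — shift
  I1: { [C → . a], [C → . y C], [D → . C P], [D → . id], [D → C . P], [P → . C], [P → . T a], [T → . D], [T → . a id], [T → . a] }  — shift
  I2: { [T → D .] }  — reduce
  I3: { [T' → T .] }  — accept
  I4: { [C → a .], [T → a . id], [T → a .] }  — shift, 2 reduces
  I5: { [D → id .] }  — reduce
  I6: { [C → . a], [C → . y C], [C → y . C] }  — shift
  I7: { [C → y C .] }  — reduce
  I8: { [C → a .] }  — reduce
  I9: { [T → a id .] }  — reduce
  I10: { [C → . a], [C → . y C], [D → . C P], [D → . id], [D → C . P], [P → . C], [P → . T a], [P → C .], [T → . D], [T → . a id], [T → . a] }  — shift, reduce
  I11: { [D → C P .] }  — reduce
  I12: { [P → T . a] }  — shift
  I13: { [P → T a .] }  — reduce

I4 contains reduce items [C → a .], [T → a .] and shift item [T → a . id] — shift-reduce conflict.
I10 contains reduce item [P → C .] and shift items [C → . a], [C → . y C], [D → . id], [T → . a], [T → . a id] — shift-reduce conflict.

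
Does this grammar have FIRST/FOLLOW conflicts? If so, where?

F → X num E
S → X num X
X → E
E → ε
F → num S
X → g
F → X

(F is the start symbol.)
A FIRST/FOLLOW conflict occurs when a non-terminal N has a nullable alternative N → β (β ⇒* ε) and another alternative N → α with FIRST(α) ∩ FOLLOW(N) ≠ ∅: on such a lookahead the parser cannot decide between expanding α and letting N vanish via β.

Nullable non-terminals: E, F, X.
FIRST sets used below: FIRST(X) = { 'g', ε }, FIRST(E) = { ε }
E has a nullable alternative but only one production, so nothing to check.

F: nullable alternative(s) F → X; FOLLOW(F) = { $ }
  F → X num E: FIRST \ {ε} = { 'g', 'num' } — disjoint from FOLLOW(F)
  F → num S: FIRST \ {ε} = { 'num' } — disjoint from FOLLOW(F)
  F → X: FIRST \ {ε} = { 'g' } — this is the only nullable alternative, skip

X: nullable alternative(s) X → E; FOLLOW(X) = { $, 'num' }
  X → E: FIRST \ {ε} = { } — this is the only nullable alternative, skip
  X → g: FIRST \ {ε} = { 'g' } — disjoint from FOLLOW(X)

S has no nullable alternative, so no FIRST/FOLLOW check is needed there.

No FIRST/FOLLOW conflicts found.

Answer: No FIRST/FOLLOW conflicts.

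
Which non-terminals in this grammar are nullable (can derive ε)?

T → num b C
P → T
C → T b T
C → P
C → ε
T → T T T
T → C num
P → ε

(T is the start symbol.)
A non-terminal is nullable if it can derive ε (the empty string): either it has an ε-production, or it has a production whose right-hand side consists entirely of nullable non-terminals.

ε-productions: C → ε, P → ε
So C, P are immediately nullable.
No further non-terminal can be added: every production for the remaining non-terminals contains a terminal or a non-nullable non-terminal.
Nullable = { 'C', 'P' }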